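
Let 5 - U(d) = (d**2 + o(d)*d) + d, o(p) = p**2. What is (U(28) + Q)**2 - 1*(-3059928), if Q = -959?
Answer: 565603452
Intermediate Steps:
U(d) = 5 - d - d**2 - d**3 (U(d) = 5 - ((d**2 + d**2*d) + d) = 5 - ((d**2 + d**3) + d) = 5 - (d + d**2 + d**3) = 5 + (-d - d**2 - d**3) = 5 - d - d**2 - d**3)
(U(28) + Q)**2 - 1*(-3059928) = ((5 - 1*28 - 1*28**2 - 1*28**3) - 959)**2 - 1*(-3059928) = ((5 - 28 - 1*784 - 1*21952) - 959)**2 + 3059928 = ((5 - 28 - 784 - 21952) - 959)**2 + 3059928 = (-22759 - 959)**2 + 3059928 = (-23718)**2 + 3059928 = 562543524 + 3059928 = 565603452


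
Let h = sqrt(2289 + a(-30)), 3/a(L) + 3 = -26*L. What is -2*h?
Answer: -52*sqrt(227143)/259 ≈ -95.687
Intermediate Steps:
a(L) = 3/(-3 - 26*L)
h = 26*sqrt(227143)/259 (h = sqrt(2289 - 3/(3 + 26*(-30))) = sqrt(2289 - 3/(3 - 780)) = sqrt(2289 - 3/(-777)) = sqrt(2289 - 3*(-1/777)) = sqrt(2289 + 1/259) = sqrt(592852/259) = 26*sqrt(227143)/259 ≈ 47.844)
-2*h = -52*sqrt(227143)/259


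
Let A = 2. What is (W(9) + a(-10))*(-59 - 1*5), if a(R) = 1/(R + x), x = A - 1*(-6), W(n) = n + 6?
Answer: -928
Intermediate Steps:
W(n) = 6 + n
x = 8 (x = 2 - 1*(-6) = 2 + 6 = 8)
a(R) = 1/(8 + R) (a(R) = 1/(R + 8) = 1/(8 + R))
(W(9) + a(-10))*(-59 - 1*5) = ((6 + 9) + 1/(8 - 10))*(-59 - 1*5) = (15 + 1/(-2))*(-59 - 5) = (15 - ½)*(-64) = (29/2)*(-64) = -928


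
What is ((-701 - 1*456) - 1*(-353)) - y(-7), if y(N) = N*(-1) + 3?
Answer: -814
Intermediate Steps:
y(N) = 3 - N (y(N) = -N + 3 = 3 - N)
((-701 - 1*456) - 1*(-353)) - y(-7) = ((-701 - 1*456) - 1*(-353)) - (3 - 1*(-7)) = ((-701 - 456) + 353) - (3 + 7) = (-1157 + 353) - 1*10 = -804 - 10 = -814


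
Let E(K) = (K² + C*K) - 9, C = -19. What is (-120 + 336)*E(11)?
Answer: -20952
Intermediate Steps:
E(K) = -9 + K² - 19*K (E(K) = (K² - 19*K) - 9 = -9 + K² - 19*K)
(-120 + 336)*E(11) = (-120 + 336)*(-9 + 11² - 19*11) = 216*(-9 + 121 - 209) = 216*(-97) = -20952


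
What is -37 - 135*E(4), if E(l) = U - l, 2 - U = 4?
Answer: 773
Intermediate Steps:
U = -2 (U = 2 - 1*4 = 2 - 4 = -2)
E(l) = -2 - l
-37 - 135*E(4) = -37 - 135*(-2 - 1*4) = -37 - 135*(-2 - 4) = -37 - 135*(-6) = -37 + 810 = 773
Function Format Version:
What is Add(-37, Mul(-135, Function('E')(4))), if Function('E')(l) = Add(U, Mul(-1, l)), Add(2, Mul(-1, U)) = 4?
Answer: 773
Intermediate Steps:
U = -2 (U = Add(2, Mul(-1, 4)) = Add(2, -4) = -2)
Function('E')(l) = Add(-2, Mul(-1, l))
Add(-37, Mul(-135, Function('E')(4))) = Add(-37, Mul(-135, Add(-2, Mul(-1, 4)))) = Add(-37, Mul(-135, Add(-2, -4))) = Add(-37, Mul(-135, -6)) = Add(-37, 810) = 773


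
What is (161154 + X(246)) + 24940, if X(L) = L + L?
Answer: 186586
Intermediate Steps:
X(L) = 2*L
(161154 + X(246)) + 24940 = (161154 + 2*246) + 24940 = (161154 + 492) + 24940 = 161646 + 24940 = 186586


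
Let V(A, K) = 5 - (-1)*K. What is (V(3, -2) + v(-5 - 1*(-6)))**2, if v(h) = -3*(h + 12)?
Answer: 1296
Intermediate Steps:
v(h) = -36 - 3*h (v(h) = -3*(12 + h) = -36 - 3*h)
V(A, K) = 5 + K
(V(3, -2) + v(-5 - 1*(-6)))**2 = ((5 - 2) + (-36 - 3*(-5 - 1*(-6))))**2 = (3 + (-36 - 3*(-5 + 6)))**2 = (3 + (-36 - 3*1))**2 = (3 + (-36 - 3))**2 = (3 - 39)**2 = (-36)**2 = 1296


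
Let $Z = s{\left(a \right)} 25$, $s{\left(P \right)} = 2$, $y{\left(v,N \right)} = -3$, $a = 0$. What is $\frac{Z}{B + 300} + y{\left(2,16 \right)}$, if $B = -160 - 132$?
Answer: $\frac{13}{4} \approx 3.25$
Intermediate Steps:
$Z = 50$ ($Z = 2 \cdot 25 = 50$)
$B = -292$
$\frac{Z}{B + 300} + y{\left(2,16 \right)} = \frac{1}{-292 + 300} \cdot 50 - 3 = \frac{1}{8} \cdot 50 - 3 = \frac{25}{4} - 3 = \frac{13}{4}$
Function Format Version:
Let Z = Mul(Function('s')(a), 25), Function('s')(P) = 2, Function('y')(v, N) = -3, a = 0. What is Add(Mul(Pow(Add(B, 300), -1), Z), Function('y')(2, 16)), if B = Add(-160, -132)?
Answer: Rational(13, 4) ≈ 3.2500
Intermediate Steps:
Z = 50 (Z = Mul(2, 25) = 50)
B = -292
Add(Mul(Pow(Add(B, 300), -1), Z), Function('y')(2, 16)) = Add(Mul(Pow(Add(-292, 300), -1), 50), -3) = Add(Mul(Pow(8, -1), 50), -3) = Add(Mul(Rational(1, 8), 50), -3) = Add(Rational(25, 4), -3) = Rational(13, 4)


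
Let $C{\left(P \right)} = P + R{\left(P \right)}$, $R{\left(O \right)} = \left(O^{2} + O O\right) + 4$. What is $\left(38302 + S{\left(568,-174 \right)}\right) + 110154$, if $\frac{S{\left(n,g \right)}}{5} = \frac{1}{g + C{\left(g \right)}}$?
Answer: $\frac{8938238853}{60208} \approx 1.4846 \cdot 10^{5}$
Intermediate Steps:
$R{\left(O \right)} = 4 + 2 O^{2}$ ($R{\left(O \right)} = \left(O^{2} + O^{2}\right) + 4 = 2 O^{2} + 4 = 4 + 2 O^{2}$)
$C{\left(P \right)} = 4 + P + 2 P^{2}$ ($C{\left(P \right)} = P + \left(4 + 2 P^{2}\right) = 4 + P + 2 P^{2}$)
$S{\left(n,g \right)} = \frac{5}{4 + 2 g + 2 g^{2}}$ ($S{\left(n,g \right)} = \frac{5}{g + \left(4 + g + 2 g^{2}\right)} = \frac{5}{4 + 2 g + 2 g^{2}}$)
$\left(38302 + S{\left(568,-174 \right)}\right) + 110154 = \left(38302 + \frac{5}{2 \left(2 - 174 + \left(-174\right)^{2}\right)}\right) + 110154 = \left(38302 + \frac{5}{2 \left(2 - 174 + 30276\right)}\right) + 110154 = \left(38302 + \frac{5}{2 \cdot 30104}\right) + 110154 = \left(38302 + \frac{5}{2} \cdot \frac{1}{30104}\right) + 110154 = \left(38302 + \frac{5}{60208}\right) + 110154 = \frac{2306086821}{60208} + 110154 = \frac{8938238853}{60208}$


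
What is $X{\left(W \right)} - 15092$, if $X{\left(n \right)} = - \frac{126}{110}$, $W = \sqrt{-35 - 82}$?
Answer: $- \frac{830123}{55} \approx -15093.0$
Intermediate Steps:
$W = 3 i \sqrt{13}$ ($W = \sqrt{-117} = 3 i \sqrt{13} \approx 10.817 i$)
$X{\left(n \right)} = - \frac{63}{55}$ ($X{\left(n \right)} = \left(-126\right) \frac{1}{110} = - \frac{63}{55}$)
$X{\left(W \right)} - 15092 = - \frac{63}{55} - 15092 = - \frac{830123}{55}$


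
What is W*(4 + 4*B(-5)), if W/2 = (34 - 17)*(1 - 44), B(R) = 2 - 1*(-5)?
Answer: -46784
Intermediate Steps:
B(R) = 7 (B(R) = 2 + 5 = 7)
W = -1462 (W = 2*((34 - 17)*(1 - 44)) = 2*(17*(-43)) = 2*(-731) = -1462)
W*(4 + 4*B(-5)) = -1462*(4 + 4*7) = -1462*(4 + 28) = -1462*32 = -46784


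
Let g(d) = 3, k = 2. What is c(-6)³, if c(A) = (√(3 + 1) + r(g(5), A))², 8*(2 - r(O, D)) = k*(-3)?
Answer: 47045881/4096 ≈ 11486.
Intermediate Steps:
r(O, D) = 11/4 (r(O, D) = 2 - (-3)/4 = 2 - ⅛*(-6) = 2 + ¾ = 11/4)
c(A) = 361/16 (c(A) = (√(3 + 1) + 11/4)² = (√4 + 11/4)² = (2 + 11/4)² = (19/4)² = 361/16)
c(-6)³ = (361/16)³ = 47045881/4096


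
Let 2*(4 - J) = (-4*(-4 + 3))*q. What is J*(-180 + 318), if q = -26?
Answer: 7728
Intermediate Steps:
J = 56 (J = 4 - (-4*(-4 + 3))*(-26)/2 = 4 - (-4*(-1))*(-26)/2 = 4 - 2*(-26) = 4 - ½*(-104) = 4 + 52 = 56)
J*(-180 + 318) = 56*(-180 + 318) = 56*138 = 7728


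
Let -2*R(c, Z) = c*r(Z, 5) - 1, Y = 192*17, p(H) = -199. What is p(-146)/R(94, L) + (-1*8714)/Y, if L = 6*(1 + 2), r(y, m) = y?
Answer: -6718151/2759712 ≈ -2.4344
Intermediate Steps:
L = 18 (L = 6*3 = 18)
Y = 3264
R(c, Z) = 1/2 - Z*c/2 (R(c, Z) = -(c*Z - 1)/2 = -(Z*c - 1)/2 = -(-1 + Z*c)/2 = 1/2 - Z*c/2)
p(-146)/R(94, L) + (-1*8714)/Y = -199/(1/2 - 1/2*18*94) - 1*8714/3264 = -199/(1/2 - 846) - 8714*1/3264 = -199/(-1691/2) - 4357/1632 = -199*(-2/1691) - 4357/1632 = 398/1691 - 4357/1632 = -6718151/2759712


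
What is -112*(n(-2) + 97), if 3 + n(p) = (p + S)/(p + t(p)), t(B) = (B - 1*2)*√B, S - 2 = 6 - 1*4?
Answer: 112*(-188*√2 + 93*I)/(-I + 2*√2) ≈ -10516.0 - 35.198*I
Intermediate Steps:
S = 4 (S = 2 + (6 - 1*4) = 2 + (6 - 4) = 2 + 2 = 4)
t(B) = √B*(-2 + B) (t(B) = (B - 2)*√B = (-2 + B)*√B = √B*(-2 + B))
n(p) = -3 + (4 + p)/(p + √p*(-2 + p)) (n(p) = -3 + (p + 4)/(p + √p*(-2 + p)) = -3 + (4 + p)/(p + √p*(-2 + p)))
-112*(n(-2) + 97) = -112*((4 - 2*(-2) + 3*√(-2)*(2 - 1*(-2)))/(-2 + √(-2)*(-2 - 2)) + 97) = -112*((4 + 4 + 3*(I*√2)*(2 + 2))/(-2 + (I*√2)*(-4)) + 97) = -112*((4 + 4 + 3*(I*√2)*4)/(-2 - 4*I*√2) + 97) = -112*((4 + 4 + 12*I*√2)/(-2 - 4*I*√2) + 97) = -112*((8 + 12*I*√2)/(-2 - 4*I*√2) + 97) = -112*(97 + (8 + 12*I*√2)/(-2 - 4*I*√2)) = -10864 - 112*(8 + 12*I*√2)/(-2 - 4*I*√2)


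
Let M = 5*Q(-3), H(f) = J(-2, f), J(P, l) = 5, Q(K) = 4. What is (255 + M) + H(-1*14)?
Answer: 280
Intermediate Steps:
H(f) = 5
M = 20 (M = 5*4 = 20)
(255 + M) + H(-1*14) = (255 + 20) + 5 = 275 + 5 = 280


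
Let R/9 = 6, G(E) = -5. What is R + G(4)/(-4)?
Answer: 221/4 ≈ 55.250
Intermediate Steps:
R = 54 (R = 9*6 = 54)
R + G(4)/(-4) = 54 - 5/(-4) = 54 - ¼*(-5) = 54 + 5/4 = 221/4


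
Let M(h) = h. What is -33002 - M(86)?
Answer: -33088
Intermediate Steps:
-33002 - M(86) = -33002 - 1*86 = -33002 - 86 = -33088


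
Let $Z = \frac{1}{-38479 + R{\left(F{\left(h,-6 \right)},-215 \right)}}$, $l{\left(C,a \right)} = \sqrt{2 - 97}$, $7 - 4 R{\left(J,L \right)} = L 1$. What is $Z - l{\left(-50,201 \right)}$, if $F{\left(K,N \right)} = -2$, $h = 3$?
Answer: $- \frac{2}{76847} - i \sqrt{95} \approx -2.6026 \cdot 10^{-5} - 9.7468 i$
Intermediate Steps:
$R{\left(J,L \right)} = \frac{7}{4} - \frac{L}{4}$ ($R{\left(J,L \right)} = \frac{7}{4} - \frac{L 1}{4} = \frac{7}{4} - \frac{L}{4}$)
$l{\left(C,a \right)} = i \sqrt{95}$ ($l{\left(C,a \right)} = \sqrt{-95} = i \sqrt{95}$)
$Z = - \frac{2}{76847}$ ($Z = \frac{1}{-38479 + \left(\frac{7}{4} - - \frac{215}{4}\right)} = \frac{1}{-38479 + \left(\frac{7}{4} + \frac{215}{4}\right)} = \frac{1}{-38479 + \frac{111}{2}} = \frac{1}{- \frac{76847}{2}} = - \frac{2}{76847} \approx -2.6026 \cdot 10^{-5}$)
$Z - l{\left(-50,201 \right)} = - \frac{2}{76847} - i \sqrt{95}$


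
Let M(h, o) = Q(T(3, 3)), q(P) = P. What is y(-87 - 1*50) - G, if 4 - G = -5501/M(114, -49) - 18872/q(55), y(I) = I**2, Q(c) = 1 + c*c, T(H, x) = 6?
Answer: 37185956/2035 ≈ 18273.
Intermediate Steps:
Q(c) = 1 + c**2
M(h, o) = 37 (M(h, o) = 1 + 6**2 = 1 + 36 = 37)
G = 1008959/2035 (G = 4 - (-5501/37 - 18872/55) = 4 - 1*(-1000819/2035) = 4 + 1000819/2035 = 1008959/2035 ≈ 495.80)
y(-87 - 1*50) - G = (-87 - 1*50)**2 - 1*1008959/2035 = (-87 - 50)**2 - 1008959/2035 = (-137)**2 - 1008959/2035 = 18769 - 1008959/2035 = 37185956/2035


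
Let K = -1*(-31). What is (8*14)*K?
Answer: 3472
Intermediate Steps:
K = 31
(8*14)*K = (8*14)*31 = 112*31 = 3472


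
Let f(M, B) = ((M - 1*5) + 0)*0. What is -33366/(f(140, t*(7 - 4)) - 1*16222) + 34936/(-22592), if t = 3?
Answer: 11692055/22905464 ≈ 0.51045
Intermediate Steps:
f(M, B) = 0 (f(M, B) = ((M - 5) + 0)*0 = ((-5 + M) + 0)*0 = (-5 + M)*0 = 0)
-33366/(f(140, t*(7 - 4)) - 1*16222) + 34936/(-22592) = -33366/(0 - 1*16222) + 34936/(-22592) = -33366/(0 - 16222) + 34936*(-1/22592) = -33366/(-16222) - 4367/2824 = -33366*(-1/16222) - 4367/2824 = 16683/8111 - 4367/2824 = 11692055/22905464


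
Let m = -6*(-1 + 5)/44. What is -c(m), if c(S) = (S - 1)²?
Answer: -289/121 ≈ -2.3884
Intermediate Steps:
m = -6/11 (m = -6*4*(1/44) = -24*1/44 = -6/11 ≈ -0.54545)
c(S) = (-1 + S)²
-c(m) = -(-1 - 6/11)² = -(-17/11)² = -1*289/121 = -289/121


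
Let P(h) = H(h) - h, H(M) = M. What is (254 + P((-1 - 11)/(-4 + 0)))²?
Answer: 64516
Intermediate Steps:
P(h) = 0 (P(h) = h - h = 0)
(254 + P((-1 - 11)/(-4 + 0)))² = (254 + 0)² = 254² = 64516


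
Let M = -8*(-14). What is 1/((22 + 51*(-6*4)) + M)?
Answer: -1/1090 ≈ -0.00091743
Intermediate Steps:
M = 112
1/((22 + 51*(-6*4)) + M) = 1/((22 + 51*(-6*4)) + 112) = 1/((22 + 51*(-24)) + 112) = 1/((22 - 1224) + 112) = 1/(-1202 + 112) = 1/(-1090) = -1/1090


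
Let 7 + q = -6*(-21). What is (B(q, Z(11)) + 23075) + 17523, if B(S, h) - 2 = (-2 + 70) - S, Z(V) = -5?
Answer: 40549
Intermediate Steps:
q = 119 (q = -7 - 6*(-21) = -7 + 126 = 119)
B(S, h) = 70 - S (B(S, h) = 2 + ((-2 + 70) - S) = 2 + (68 - S) = 70 - S)
(B(q, Z(11)) + 23075) + 17523 = ((70 - 1*119) + 23075) + 17523 = ((70 - 119) + 23075) + 17523 = (-49 + 23075) + 17523 = 23026 + 17523 = 40549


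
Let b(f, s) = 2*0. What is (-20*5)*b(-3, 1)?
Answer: 0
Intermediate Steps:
b(f, s) = 0
(-20*5)*b(-3, 1) = -20*5*0 = -100*0 = 0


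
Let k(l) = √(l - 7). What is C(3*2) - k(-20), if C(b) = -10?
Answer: -10 - 3*I*√3 ≈ -10.0 - 5.1962*I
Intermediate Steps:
k(l) = √(-7 + l)
C(3*2) - k(-20) = -10 - √(-7 - 20) = -10 - √(-27) = -10 - 3*I*√3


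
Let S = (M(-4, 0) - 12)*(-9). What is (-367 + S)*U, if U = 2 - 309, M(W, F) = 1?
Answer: 82276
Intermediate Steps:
S = 99 (S = (1 - 12)*(-9) = -11*(-9) = 99)
U = -307
(-367 + S)*U = (-367 + 99)*(-307) = -268*(-307) = 82276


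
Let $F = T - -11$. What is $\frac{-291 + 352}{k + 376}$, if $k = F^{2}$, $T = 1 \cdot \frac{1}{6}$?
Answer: $\frac{2196}{18025} \approx 0.12183$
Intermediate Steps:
$T = \frac{1}{6}$ ($T = 1 \cdot \frac{1}{6} = \frac{1}{6} \approx 0.16667$)
$F = \frac{67}{6}$ ($F = \frac{1}{6} - -11 = \frac{1}{6} + 11 = \frac{67}{6} \approx 11.167$)
$k = \frac{4489}{36}$ ($k = \left(\frac{67}{6}\right)^{2} = \frac{4489}{36} \approx 124.69$)
$\frac{-291 + 352}{k + 376} = \frac{-291 + 352}{\frac{4489}{36} + 376} = \frac{61}{\frac{18025}{36}} = 61 \cdot \frac{36}{18025} = \frac{2196}{18025}$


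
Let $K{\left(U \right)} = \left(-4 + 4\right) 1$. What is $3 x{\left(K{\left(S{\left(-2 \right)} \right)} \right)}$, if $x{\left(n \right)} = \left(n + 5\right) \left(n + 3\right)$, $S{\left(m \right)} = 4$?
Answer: $45$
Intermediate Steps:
$K{\left(U \right)} = 0$ ($K{\left(U \right)} = 0 \cdot 1 = 0$)
$x{\left(n \right)} = \left(3 + n\right) \left(5 + n\right)$ ($x{\left(n \right)} = \left(5 + n\right) \left(3 + n\right) = \left(3 + n\right) \left(5 + n\right)$)
$3 x{\left(K{\left(S{\left(-2 \right)} \right)} \right)} = 3 \left(15 + 0^{2} + 8 \cdot 0\right) = 3 \left(15 + 0 + 0\right) = 3 \cdot 15 = 45$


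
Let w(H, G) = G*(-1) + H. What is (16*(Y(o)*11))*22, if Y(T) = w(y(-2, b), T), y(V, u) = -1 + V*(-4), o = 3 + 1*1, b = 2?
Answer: 11616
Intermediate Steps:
o = 4 (o = 3 + 1 = 4)
y(V, u) = -1 - 4*V
w(H, G) = H - G (w(H, G) = -G + H = H - G)
Y(T) = 7 - T (Y(T) = (-1 - 4*(-2)) - T = (-1 + 8) - T = 7 - T)
(16*(Y(o)*11))*22 = (16*((7 - 1*4)*11))*22 = (16*((7 - 4)*11))*22 = (16*(3*11))*22 = (16*33)*22 = 528*22 = 11616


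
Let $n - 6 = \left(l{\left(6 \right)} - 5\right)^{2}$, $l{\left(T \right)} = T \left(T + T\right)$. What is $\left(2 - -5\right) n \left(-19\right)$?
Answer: $-597835$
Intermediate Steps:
$l{\left(T \right)} = 2 T^{2}$ ($l{\left(T \right)} = T 2 T = 2 T^{2}$)
$n = 4495$ ($n = 6 + \left(2 \cdot 6^{2} - 5\right)^{2} = 6 + \left(2 \cdot 36 - 5\right)^{2} = 6 + \left(72 - 5\right)^{2} = 6 + 67^{2} = 6 + 4489 = 4495$)
$\left(2 - -5\right) n \left(-19\right) = \left(2 - -5\right) 4495 \left(-19\right) = \left(2 + 5\right) 4495 \left(-19\right) = 7 \cdot 4495 \left(-19\right) = 31465 \left(-19\right) = -597835$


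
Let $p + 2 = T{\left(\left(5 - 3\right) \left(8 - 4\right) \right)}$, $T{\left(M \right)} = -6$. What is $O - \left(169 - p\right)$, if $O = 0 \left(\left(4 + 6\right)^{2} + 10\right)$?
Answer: $-177$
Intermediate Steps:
$p = -8$ ($p = -2 - 6 = -8$)
$O = 0$ ($O = 0 \left(10^{2} + 10\right) = 0 \left(100 + 10\right) = 0 \cdot 110 = 0$)
$O - \left(169 - p\right) = 0 - \left(169 - -8\right) = 0 - \left(169 + 8\right) = 0 - 177 = -177$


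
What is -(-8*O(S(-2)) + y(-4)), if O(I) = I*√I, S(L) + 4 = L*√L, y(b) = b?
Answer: 4 + 16*√2*(-2 - I*√2)^(3/2) ≈ -65.184 + 52.33*I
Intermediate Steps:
S(L) = -4 + L^(3/2) (S(L) = -4 + L*√L = -4 + L^(3/2))
O(I) = I^(3/2)
-(-8*O(S(-2)) + y(-4)) = -(-8*(-4 + (-2)^(3/2))^(3/2) - 4) = -(-8*(-4 - 2*I*√2)^(3/2) - 4) = -(-4 - 8*(-4 - 2*I*√2)^(3/2)) = 4 + 8*(-4 - 2*I*√2)^(3/2)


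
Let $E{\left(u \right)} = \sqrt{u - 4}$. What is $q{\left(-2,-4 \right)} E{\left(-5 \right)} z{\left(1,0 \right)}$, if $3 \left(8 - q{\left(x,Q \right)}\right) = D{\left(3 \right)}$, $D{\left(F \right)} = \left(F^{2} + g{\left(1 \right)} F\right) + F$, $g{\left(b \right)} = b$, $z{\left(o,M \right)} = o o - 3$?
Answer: $- 18 i \approx - 18.0 i$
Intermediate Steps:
$z{\left(o,M \right)} = -3 + o^{2}$ ($z{\left(o,M \right)} = o^{2} - 3 = -3 + o^{2}$)
$E{\left(u \right)} = \sqrt{-4 + u}$
$D{\left(F \right)} = F^{2} + 2 F$ ($D{\left(F \right)} = \left(F^{2} + 1 F\right) + F = \left(F^{2} + F\right) + F = \left(F + F^{2}\right) + F = F^{2} + 2 F$)
$q{\left(x,Q \right)} = 3$ ($q{\left(x,Q \right)} = 8 - \frac{3 \left(2 + 3\right)}{3} = 8 - \frac{3 \cdot 5}{3} = 8 - 5 = 3$)
$q{\left(-2,-4 \right)} E{\left(-5 \right)} z{\left(1,0 \right)} = 3 \sqrt{-4 - 5} \left(-3 + 1^{2}\right) = 3 \sqrt{-9} \left(-3 + 1\right) = 3 \cdot 3 i \left(-2\right) = 9 i \left(-2\right) = - 18 i$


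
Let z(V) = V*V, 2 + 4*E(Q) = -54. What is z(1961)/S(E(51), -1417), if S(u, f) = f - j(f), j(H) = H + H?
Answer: 3845521/1417 ≈ 2713.8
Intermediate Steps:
j(H) = 2*H
E(Q) = -14 (E(Q) = -½ + (¼)*(-54) = -½ - 27/2 = -14)
S(u, f) = -f (S(u, f) = f - 2*f = -f)
z(V) = V²
z(1961)/S(E(51), -1417) = 1961²/((-1*(-1417))) = 3845521/1417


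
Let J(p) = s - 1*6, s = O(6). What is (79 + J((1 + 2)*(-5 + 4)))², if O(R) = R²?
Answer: 11881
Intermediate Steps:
s = 36 (s = 6² = 36)
J(p) = 30 (J(p) = 36 - 1*6 = 36 - 6 = 30)
(79 + J((1 + 2)*(-5 + 4)))² = (79 + 30)² = 109² = 11881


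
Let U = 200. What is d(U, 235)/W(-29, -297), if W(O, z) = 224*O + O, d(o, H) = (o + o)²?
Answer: -6400/261 ≈ -24.521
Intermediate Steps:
d(o, H) = 4*o² (d(o, H) = (2*o)² = 4*o²)
W(O, z) = 225*O
d(U, 235)/W(-29, -297) = (4*200²)/((225*(-29))) = (4*40000)/(-6525) = 160000*(-1/6525) = -6400/261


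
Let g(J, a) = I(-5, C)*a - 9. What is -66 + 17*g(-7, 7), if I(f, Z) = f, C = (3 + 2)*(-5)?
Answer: -814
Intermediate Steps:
C = -25 (C = 5*(-5) = -25)
g(J, a) = -9 - 5*a (g(J, a) = -5*a - 9 = -9 - 5*a)
-66 + 17*g(-7, 7) = -66 + 17*(-9 - 5*7) = -66 + 17*(-9 - 35) = -66 + 17*(-44) = -66 - 748 = -814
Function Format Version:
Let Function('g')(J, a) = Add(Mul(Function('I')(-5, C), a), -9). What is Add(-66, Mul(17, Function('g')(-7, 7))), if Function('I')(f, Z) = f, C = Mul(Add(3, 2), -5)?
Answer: -814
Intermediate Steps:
C = -25 (C = Mul(5, -5) = -25)
Function('g')(J, a) = Add(-9, Mul(-5, a)) (Function('g')(J, a) = Add(Mul(-5, a), -9) = Add(-9, Mul(-5, a)))
Add(-66, Mul(17, Function('g')(-7, 7))) = Add(-66, Mul(17, Add(-9, Mul(-5, 7)))) = Add(-66, Mul(17, Add(-9, -35))) = Add(-66, Mul(17, -44)) = Add(-66, -748) = -814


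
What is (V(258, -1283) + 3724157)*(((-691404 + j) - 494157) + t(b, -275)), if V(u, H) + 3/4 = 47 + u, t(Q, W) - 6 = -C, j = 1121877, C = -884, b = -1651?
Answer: -467747639465/2 ≈ -2.3387e+11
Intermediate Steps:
t(Q, W) = 890 (t(Q, W) = 6 - 1*(-884) = 6 + 884 = 890)
V(u, H) = 185/4 + u (V(u, H) = -¾ + (47 + u) = 185/4 + u)
(V(258, -1283) + 3724157)*(((-691404 + j) - 494157) + t(b, -275)) = ((185/4 + 258) + 3724157)*(((-691404 + 1121877) - 494157) + 890) = (1217/4 + 3724157)*((430473 - 494157) + 890) = 14897845*(-63684 + 890)/4 = (14897845/4)*(-62794) = -467747639465/2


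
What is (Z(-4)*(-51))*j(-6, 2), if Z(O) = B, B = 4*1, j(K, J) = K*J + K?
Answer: 3672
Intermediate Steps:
j(K, J) = K + J*K (j(K, J) = J*K + K = K + J*K)
B = 4
Z(O) = 4
(Z(-4)*(-51))*j(-6, 2) = (4*(-51))*(-6*(1 + 2)) = -(-1224)*3 = -204*(-18) = 3672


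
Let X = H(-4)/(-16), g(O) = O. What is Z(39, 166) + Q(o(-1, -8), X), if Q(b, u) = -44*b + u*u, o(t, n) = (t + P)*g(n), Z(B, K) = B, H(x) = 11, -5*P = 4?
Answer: -760483/1280 ≈ -594.13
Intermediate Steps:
P = -⅘ (P = -⅕*4 = -⅘ ≈ -0.80000)
X = -11/16 (X = 11/(-16) = 11*(-1/16) = -11/16 ≈ -0.68750)
o(t, n) = n*(-⅘ + t) (o(t, n) = (t - ⅘)*n = (-⅘ + t)*n = n*(-⅘ + t))
Q(b, u) = u² - 44*b (Q(b, u) = -44*b + u² = u² - 44*b)
Z(39, 166) + Q(o(-1, -8), X) = 39 + ((-11/16)² - 44*(-8)*(-4 + 5*(-1))/5) = 39 + (121/256 - 44*(-8)*(-4 - 5)/5) = 39 + (121/256 - 44*(-8)*(-9)/5) = 39 + (121/256 - 44*72/5) = 39 + (121/256 - 3168/5) = 39 - 810403/1280 = -760483/1280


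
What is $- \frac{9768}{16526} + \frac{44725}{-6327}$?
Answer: $- \frac{400463743}{52280001} \approx -7.66$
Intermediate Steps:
$- \frac{9768}{16526} + \frac{44725}{-6327} = \left(-9768\right) \frac{1}{16526} + 44725 \left(- \frac{1}{6327}\right) = - \frac{4884}{8263} - \frac{44725}{6327} = - \frac{400463743}{52280001}$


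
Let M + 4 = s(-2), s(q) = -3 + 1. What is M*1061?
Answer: -6366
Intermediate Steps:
s(q) = -2
M = -6 (M = -4 - 2 = -6)
M*1061 = -6*1061 = -6366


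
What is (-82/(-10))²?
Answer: 1681/25 ≈ 67.240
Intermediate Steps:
(-82/(-10))² = (-82*(-⅒))² = (41/5)² = 1681/25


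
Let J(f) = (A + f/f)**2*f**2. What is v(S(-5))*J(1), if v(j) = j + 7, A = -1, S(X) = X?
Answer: 0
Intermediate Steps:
v(j) = 7 + j
J(f) = 0 (J(f) = (-1 + f/f)**2*f**2 = (-1 + 1)**2*f**2 = 0**2*f**2 = 0*f**2 = 0)
v(S(-5))*J(1) = (7 - 5)*0 = 2*0 = 0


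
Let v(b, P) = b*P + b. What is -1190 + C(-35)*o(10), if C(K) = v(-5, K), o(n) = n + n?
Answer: 2210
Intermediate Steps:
o(n) = 2*n
v(b, P) = b + P*b (v(b, P) = P*b + b = b + P*b)
C(K) = -5 - 5*K (C(K) = -5*(1 + K) = -5 - 5*K)
-1190 + C(-35)*o(10) = -1190 + (-5 - 5*(-35))*(2*10) = -1190 + (-5 + 175)*20 = -1190 + 170*20 = -1190 + 3400 = 2210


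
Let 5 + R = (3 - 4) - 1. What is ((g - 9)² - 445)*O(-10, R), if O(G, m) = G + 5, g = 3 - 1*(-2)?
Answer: 2145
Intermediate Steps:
g = 5 (g = 3 + 2 = 5)
R = -7 (R = -5 + ((3 - 4) - 1) = -5 + (-1 - 1) = -5 - 2 = -7)
O(G, m) = 5 + G
((g - 9)² - 445)*O(-10, R) = ((5 - 9)² - 445)*(5 - 10) = ((-4)² - 445)*(-5) = (16 - 445)*(-5) = -429*(-5) = 2145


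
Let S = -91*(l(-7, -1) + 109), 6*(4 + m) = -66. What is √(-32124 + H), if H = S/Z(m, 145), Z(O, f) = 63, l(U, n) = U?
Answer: I*√290442/3 ≈ 179.64*I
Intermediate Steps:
m = -15 (m = -4 + (⅙)*(-66) = -4 - 11 = -15)
S = -9282 (S = -91*(-7 + 109) = -91*102 = -9282)
H = -442/3 (H = -9282/63 = -9282*1/63 = -442/3 ≈ -147.33)
√(-32124 + H) = √(-32124 - 442/3) = √(-96814/3) = I*√290442/3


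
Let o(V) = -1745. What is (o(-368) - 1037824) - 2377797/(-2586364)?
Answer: -2688701459319/2586364 ≈ -1.0396e+6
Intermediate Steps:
(o(-368) - 1037824) - 2377797/(-2586364) = (-1745 - 1037824) - 2377797/(-2586364) = -1039569 - 2377797*(-1/2586364) = -1039569 + 2377797/2586364 = -2688701459319/2586364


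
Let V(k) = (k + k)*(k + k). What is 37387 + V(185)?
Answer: 174287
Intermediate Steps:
V(k) = 4*k² (V(k) = (2*k)*(2*k) = 4*k²)
37387 + V(185) = 37387 + 4*185² = 37387 + 4*34225 = 37387 + 136900 = 174287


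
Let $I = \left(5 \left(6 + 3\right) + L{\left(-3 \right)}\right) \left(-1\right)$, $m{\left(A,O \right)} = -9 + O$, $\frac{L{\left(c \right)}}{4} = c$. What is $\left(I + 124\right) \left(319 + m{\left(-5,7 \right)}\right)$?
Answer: $28847$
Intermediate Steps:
$L{\left(c \right)} = 4 c$
$I = -33$ ($I = \left(5 \left(6 + 3\right) + 4 \left(-3\right)\right) \left(-1\right) = \left(5 \cdot 9 - 12\right) \left(-1\right) = \left(45 - 12\right) \left(-1\right) = 33 \left(-1\right) = -33$)
$\left(I + 124\right) \left(319 + m{\left(-5,7 \right)}\right) = \left(-33 + 124\right) \left(319 + \left(-9 + 7\right)\right) = 91 \left(319 - 2\right) = 91 \cdot 317 = 28847$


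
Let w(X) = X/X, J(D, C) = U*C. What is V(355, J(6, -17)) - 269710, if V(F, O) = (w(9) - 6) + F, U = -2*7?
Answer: -269360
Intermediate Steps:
U = -14
J(D, C) = -14*C
w(X) = 1
V(F, O) = -5 + F (V(F, O) = (1 - 6) + F = -5 + F)
V(355, J(6, -17)) - 269710 = (-5 + 355) - 269710 = 350 - 269710 = -269360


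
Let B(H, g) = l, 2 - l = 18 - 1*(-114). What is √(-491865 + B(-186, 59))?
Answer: I*√491995 ≈ 701.42*I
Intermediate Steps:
l = -130 (l = 2 - (18 - 1*(-114)) = 2 - (18 + 114) = 2 - 1*132 = 2 - 132 = -130)
B(H, g) = -130
√(-491865 + B(-186, 59)) = √(-491865 - 130) = √(-491995) = I*√491995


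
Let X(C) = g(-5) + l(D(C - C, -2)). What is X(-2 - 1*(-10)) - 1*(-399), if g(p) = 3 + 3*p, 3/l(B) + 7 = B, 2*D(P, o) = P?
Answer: 2706/7 ≈ 386.57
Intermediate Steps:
D(P, o) = P/2
l(B) = 3/(-7 + B)
X(C) = -87/7 (X(C) = (3 + 3*(-5)) + 3/(-7 + (C - C)/2) = (3 - 15) + 3/(-7 + (½)*0) = -12 + 3/(-7 + 0) = -12 + 3/(-7) = -12 + 3*(-⅐) = -12 - 3/7 = -87/7)
X(-2 - 1*(-10)) - 1*(-399) = -87/7 - 1*(-399) = -87/7 + 399 = 2706/7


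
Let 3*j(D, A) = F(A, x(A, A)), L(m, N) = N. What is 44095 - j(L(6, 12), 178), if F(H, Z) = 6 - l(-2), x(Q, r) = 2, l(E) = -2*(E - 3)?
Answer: 132289/3 ≈ 44096.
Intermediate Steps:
l(E) = 6 - 2*E (l(E) = -2*(-3 + E) = 6 - 2*E)
F(H, Z) = -4 (F(H, Z) = 6 - (6 - 2*(-2)) = 6 - (6 + 4) = 6 - 1*10 = 6 - 10 = -4)
j(D, A) = -4/3 (j(D, A) = (1/3)*(-4) = -4/3)
44095 - j(L(6, 12), 178) = 44095 - 1*(-4/3) = 44095 + 4/3 = 132289/3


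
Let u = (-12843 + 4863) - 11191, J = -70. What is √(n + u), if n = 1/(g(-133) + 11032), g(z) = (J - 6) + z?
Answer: 2*I*√561409930859/10823 ≈ 138.46*I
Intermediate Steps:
g(z) = -76 + z (g(z) = (-70 - 6) + z = -76 + z)
u = -19171 (u = -7980 - 11191 = -19171)
n = 1/10823 (n = 1/((-76 - 133) + 11032) = 1/(-209 + 11032) = 1/10823 ≈ 9.2396e-5)
√(n + u) = √(1/10823 - 19171) = √(-207487732/10823) = 2*I*√561409930859/10823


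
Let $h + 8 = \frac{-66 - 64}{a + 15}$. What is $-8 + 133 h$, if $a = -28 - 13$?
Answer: $-407$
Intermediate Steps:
$a = -41$
$h = -3$ ($h = -8 + \frac{-66 - 64}{-41 + 15} = -8 - \frac{130}{-26} = -8 - -5 = -8 + 5 = -3$)
$-8 + 133 h = -8 + 133 \left(-3\right) = -8 - 399 = -407$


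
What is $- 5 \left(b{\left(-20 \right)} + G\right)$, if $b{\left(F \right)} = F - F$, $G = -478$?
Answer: $2390$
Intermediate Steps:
$b{\left(F \right)} = 0$
$- 5 \left(b{\left(-20 \right)} + G\right) = - 5 \left(0 - 478\right) = \left(-5\right) \left(-478\right) = 2390$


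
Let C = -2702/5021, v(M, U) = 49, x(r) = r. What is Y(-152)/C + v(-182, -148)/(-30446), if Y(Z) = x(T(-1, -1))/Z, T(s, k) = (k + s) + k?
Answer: -239366297/6252146992 ≈ -0.038285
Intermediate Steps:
T(s, k) = s + 2*k
Y(Z) = -3/Z (Y(Z) = (-1 + 2*(-1))/Z = (-1 - 2)/Z = -3/Z)
C = -2702/5021 (C = -2702*1/5021 = -2702/5021 ≈ -0.53814)
Y(-152)/C + v(-182, -148)/(-30446) = (-3/(-152))/(-2702/5021) + 49/(-30446) = -3*(-1/152)*(-5021/2702) + 49*(-1/30446) = (3/152)*(-5021/2702) - 49/30446 = -15063/410704 - 49/30446 = -239366297/6252146992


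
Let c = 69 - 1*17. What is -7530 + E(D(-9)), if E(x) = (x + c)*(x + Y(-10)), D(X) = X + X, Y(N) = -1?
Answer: -8176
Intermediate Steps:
c = 52 (c = 69 - 17 = 52)
D(X) = 2*X
E(x) = (-1 + x)*(52 + x) (E(x) = (x + 52)*(x - 1) = (52 + x)*(-1 + x) = (-1 + x)*(52 + x))
-7530 + E(D(-9)) = -7530 + (-52 + (2*(-9))² + 51*(2*(-9))) = -7530 + (-52 + (-18)² + 51*(-18)) = -7530 + (-52 + 324 - 918) = -7530 - 646 = -8176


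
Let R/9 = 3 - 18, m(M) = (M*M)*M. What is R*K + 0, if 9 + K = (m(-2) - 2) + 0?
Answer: 2565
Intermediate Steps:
m(M) = M³ (m(M) = M²*M = M³)
R = -135 (R = 9*(3 - 18) = 9*(-15) = -135)
K = -19 (K = -9 + (((-2)³ - 2) + 0) = -9 + ((-8 - 2) + 0) = -9 + (-10 + 0) = -9 - 10 = -19)
R*K + 0 = -135*(-19) + 0 = 2565 + 0 = 2565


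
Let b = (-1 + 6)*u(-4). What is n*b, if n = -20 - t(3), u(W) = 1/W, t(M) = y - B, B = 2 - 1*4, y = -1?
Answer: 105/4 ≈ 26.250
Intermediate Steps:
B = -2 (B = 2 - 4 = -2)
t(M) = 1 (t(M) = -1 - 1*(-2) = -1 + 2 = 1)
u(W) = 1/W
b = -5/4 (b = (-1 + 6)/(-4) = 5*(-¼) = -5/4 ≈ -1.2500)
n = -21 (n = -20 - 1*1 = -20 - 1 = -21)
n*b = -21*(-5/4) = 105/4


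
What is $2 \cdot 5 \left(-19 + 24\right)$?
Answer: $50$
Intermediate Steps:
$2 \cdot 5 \left(-19 + 24\right) = 10 \cdot 5 = 50$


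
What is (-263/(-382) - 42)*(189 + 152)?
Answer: -5381321/382 ≈ -14087.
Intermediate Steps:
(-263/(-382) - 42)*(189 + 152) = (-263*(-1/382) - 42)*341 = (263/382 - 42)*341 = -15781/382*341 = -5381321/382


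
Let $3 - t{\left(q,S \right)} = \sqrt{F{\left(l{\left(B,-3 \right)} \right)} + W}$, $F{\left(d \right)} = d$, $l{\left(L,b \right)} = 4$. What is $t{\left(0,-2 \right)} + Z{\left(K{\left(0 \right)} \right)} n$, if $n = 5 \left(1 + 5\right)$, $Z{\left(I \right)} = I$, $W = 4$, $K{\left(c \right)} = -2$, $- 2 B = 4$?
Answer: $-57 - 2 \sqrt{2} \approx -59.828$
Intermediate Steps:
$B = -2$ ($B = \left(- \frac{1}{2}\right) 4 = -2$)
$t{\left(q,S \right)} = 3 - 2 \sqrt{2}$ ($t{\left(q,S \right)} = 3 - \sqrt{4 + 4} = 3 - \sqrt{8} = 3 - 2 \sqrt{2}$)
$n = 30$ ($n = 5 \cdot 6 = 30$)
$t{\left(0,-2 \right)} + Z{\left(K{\left(0 \right)} \right)} n = \left(3 - 2 \sqrt{2}\right) - 60 = -57 - 2 \sqrt{2}$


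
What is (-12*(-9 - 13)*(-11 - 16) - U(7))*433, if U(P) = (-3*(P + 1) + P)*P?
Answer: -3034897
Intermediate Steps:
U(P) = P*(-3 - 2*P) (U(P) = (-3*(1 + P) + P)*P = ((-3 - 3*P) + P)*P = (-3 - 2*P)*P = P*(-3 - 2*P))
(-12*(-9 - 13)*(-11 - 16) - U(7))*433 = (-12*(-9 - 13)*(-11 - 16) - (-1)*7*(3 + 2*7))*433 = (-(-264)*(-27) - (-1)*7*(3 + 14))*433 = (-12*594 - (-1)*7*17)*433 = (-7128 - 1*(-119))*433 = (-7128 + 119)*433 = -7009*433 = -3034897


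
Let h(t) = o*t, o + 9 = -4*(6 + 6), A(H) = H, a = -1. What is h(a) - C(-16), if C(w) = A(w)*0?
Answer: 57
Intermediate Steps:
o = -57 (o = -9 - 4*(6 + 6) = -9 - 4*12 = -9 - 48 = -57)
C(w) = 0 (C(w) = w*0 = 0)
h(t) = -57*t
h(a) - C(-16) = -57*(-1) - 1*0 = 57 + 0 = 57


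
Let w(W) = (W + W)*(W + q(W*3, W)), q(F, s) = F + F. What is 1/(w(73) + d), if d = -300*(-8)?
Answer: 1/77006 ≈ 1.2986e-5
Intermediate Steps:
q(F, s) = 2*F
d = 2400
w(W) = 14*W² (w(W) = (W + W)*(W + 2*(W*3)) = (2*W)*(W + 2*(3*W)) = (2*W)*(W + 6*W) = (2*W)*(7*W) = 14*W²)
1/(w(73) + d) = 1/(14*73² + 2400) = 1/(14*5329 + 2400) = 1/(74606 + 2400) = 1/77006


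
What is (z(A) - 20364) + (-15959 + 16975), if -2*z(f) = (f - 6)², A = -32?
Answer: -20070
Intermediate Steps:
z(f) = -(-6 + f)²/2 (z(f) = -(f - 6)²/2 = -(-6 + f)²/2)
(z(A) - 20364) + (-15959 + 16975) = (-(-6 - 32)²/2 - 20364) + (-15959 + 16975) = (-½*(-38)² - 20364) + 1016 = (-½*1444 - 20364) + 1016 = (-722 - 20364) + 1016 = -21086 + 1016 = -20070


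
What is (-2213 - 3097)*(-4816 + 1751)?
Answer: 16275150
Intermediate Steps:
(-2213 - 3097)*(-4816 + 1751) = -5310*(-3065) = 16275150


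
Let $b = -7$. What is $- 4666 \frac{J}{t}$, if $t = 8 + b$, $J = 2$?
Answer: $-9332$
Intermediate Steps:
$t = 1$ ($t = 8 - 7 = 1$)
$- 4666 \frac{J}{t} = - 4666 \cdot \frac{2}{1} = - 4666 \cdot 2 \cdot 1 = \left(-4666\right) 2 = -9332$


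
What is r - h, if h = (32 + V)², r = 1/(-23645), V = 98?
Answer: -399600501/23645 ≈ -16900.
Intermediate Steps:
r = -1/23645 ≈ -4.2292e-5
h = 16900 (h = (32 + 98)² = 130² = 16900)
r - h = -1/23645 - 1*16900 = -1/23645 - 16900 = -399600501/23645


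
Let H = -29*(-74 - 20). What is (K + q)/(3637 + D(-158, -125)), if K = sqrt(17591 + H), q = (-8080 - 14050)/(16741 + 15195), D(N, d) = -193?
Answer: -11065/54993792 + sqrt(20317)/3444 ≈ 0.041186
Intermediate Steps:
q = -11065/15968 (q = -22130/31936 = -22130*1/31936 = -11065/15968 ≈ -0.69295)
H = 2726 (H = -29*(-94) = 2726)
K = sqrt(20317) (K = sqrt(17591 + 2726) = sqrt(20317) ≈ 142.54)
(K + q)/(3637 + D(-158, -125)) = (sqrt(20317) - 11065/15968)/(3637 - 193) = (-11065/15968 + sqrt(20317))/3444 = (-11065/15968 + sqrt(20317))*(1/3444) = -11065/54993792 + sqrt(20317)/3444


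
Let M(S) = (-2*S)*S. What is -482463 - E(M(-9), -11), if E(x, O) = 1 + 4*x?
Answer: -481816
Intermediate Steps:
M(S) = -2*S²
-482463 - E(M(-9), -11) = -482463 - (1 + 4*(-2*(-9)²)) = -482463 - (1 + 4*(-2*81)) = -482463 - (1 + 4*(-162)) = -482463 - (1 - 648) = -482463 - 1*(-647) = -482463 + 647 = -481816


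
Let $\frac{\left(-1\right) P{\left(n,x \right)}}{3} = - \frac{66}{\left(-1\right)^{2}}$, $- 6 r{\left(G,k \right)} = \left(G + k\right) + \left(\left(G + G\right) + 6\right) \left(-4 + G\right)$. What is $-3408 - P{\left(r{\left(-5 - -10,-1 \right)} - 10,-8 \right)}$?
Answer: $-3606$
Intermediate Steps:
$r{\left(G,k \right)} = - \frac{G}{6} - \frac{k}{6} - \frac{\left(-4 + G\right) \left(6 + 2 G\right)}{6}$ ($r{\left(G,k \right)} = - \frac{\left(G + k\right) + \left(\left(G + G\right) + 6\right) \left(-4 + G\right)}{6} = - \frac{\left(G + k\right) + \left(2 G + 6\right) \left(-4 + G\right)}{6} = - \frac{\left(G + k\right) + \left(6 + 2 G\right) \left(-4 + G\right)}{6} = - \frac{\left(G + k\right) + \left(-4 + G\right) \left(6 + 2 G\right)}{6} = - \frac{G + k + \left(-4 + G\right) \left(6 + 2 G\right)}{6} = - \frac{G}{6} - \frac{k}{6} - \frac{\left(-4 + G\right) \left(6 + 2 G\right)}{6}$)
$P{\left(n,x \right)} = 198$ ($P{\left(n,x \right)} = - 3 \left(- \frac{66}{\left(-1\right)^{2}}\right) = - 3 \left(- \frac{66}{1}\right) = - 3 \left(\left(-66\right) 1\right) = \left(-3\right) \left(-66\right) = 198$)
$-3408 - P{\left(r{\left(-5 - -10,-1 \right)} - 10,-8 \right)} = -3408 - 198 = -3606$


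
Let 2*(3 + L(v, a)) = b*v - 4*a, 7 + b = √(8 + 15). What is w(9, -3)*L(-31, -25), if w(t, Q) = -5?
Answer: -1555/2 + 155*√23/2 ≈ -405.82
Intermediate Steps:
b = -7 + √23 (b = -7 + √(8 + 15) = -7 + √23 ≈ -2.2042)
L(v, a) = -3 - 2*a + v*(-7 + √23)/2 (L(v, a) = -3 + ((-7 + √23)*v - 4*a)/2 = -3 + (v*(-7 + √23) - 4*a)/2 = -3 + (-4*a + v*(-7 + √23))/2 = -3 + (-2*a + v*(-7 + √23)/2) = -3 - 2*a + v*(-7 + √23)/2)
w(9, -3)*L(-31, -25) = -5*(-3 - 2*(-25) - ½*(-31)*(7 - √23)) = -5*(-3 + 50 + (217/2 - 31*√23/2)) = -5*(311/2 - 31*√23/2) = -1555/2 + 155*√23/2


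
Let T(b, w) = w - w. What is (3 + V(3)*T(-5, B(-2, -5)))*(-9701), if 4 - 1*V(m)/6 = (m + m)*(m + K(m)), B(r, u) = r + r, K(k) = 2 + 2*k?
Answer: -29103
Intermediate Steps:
B(r, u) = 2*r
T(b, w) = 0
V(m) = 24 - 12*m*(2 + 3*m) (V(m) = 24 - 6*(m + m)*(m + (2 + 2*m)) = 24 - 6*2*m*(2 + 3*m) = 24 - 12*m*(2 + 3*m))
(3 + V(3)*T(-5, B(-2, -5)))*(-9701) = (3 + (24 - 36*3² - 24*3)*0)*(-9701) = (3 + (24 - 36*9 - 72)*0)*(-9701) = (3 + (24 - 324 - 72)*0)*(-9701) = (3 - 372*0)*(-9701) = (3 + 0)*(-9701) = 3*(-9701) = -29103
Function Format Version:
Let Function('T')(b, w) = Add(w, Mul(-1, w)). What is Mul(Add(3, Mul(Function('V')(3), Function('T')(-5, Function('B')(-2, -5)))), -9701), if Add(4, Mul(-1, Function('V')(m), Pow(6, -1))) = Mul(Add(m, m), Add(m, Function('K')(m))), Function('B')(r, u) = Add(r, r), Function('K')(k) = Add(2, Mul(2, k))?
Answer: -29103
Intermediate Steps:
Function('B')(r, u) = Mul(2, r)
Function('T')(b, w) = 0
Function('V')(m) = Add(24, Mul(-12, m, Add(2, Mul(3, m)))) (Function('V')(m) = Add(24, Mul(-6, Mul(Add(m, m), Add(m, Add(2, Mul(2, m)))))) = Add(24, Mul(-6, Mul(Mul(2, m), Add(2, Mul(3, m))))) = Add(24, Mul(-6, Mul(2, m, Add(2, Mul(3, m))))) = Add(24, Mul(-12, m, Add(2, Mul(3, m)))))
Mul(Add(3, Mul(Function('V')(3), Function('T')(-5, Function('B')(-2, -5)))), -9701) = Mul(Add(3, Mul(Add(24, Mul(-36, Pow(3, 2)), Mul(-24, 3)), 0)), -9701) = Mul(Add(3, Mul(Add(24, Mul(-36, 9), -72), 0)), -9701) = Mul(Add(3, Mul(Add(24, -324, -72), 0)), -9701) = Mul(Add(3, Mul(-372, 0)), -9701) = Mul(Add(3, 0), -9701) = Mul(3, -9701) = -29103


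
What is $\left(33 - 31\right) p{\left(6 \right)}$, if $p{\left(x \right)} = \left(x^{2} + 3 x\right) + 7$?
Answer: $122$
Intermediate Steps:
$p{\left(x \right)} = 7 + x^{2} + 3 x$
$\left(33 - 31\right) p{\left(6 \right)} = \left(33 - 31\right) \left(7 + 6^{2} + 3 \cdot 6\right) = 2 \left(7 + 36 + 18\right) = 2 \cdot 61 = 122$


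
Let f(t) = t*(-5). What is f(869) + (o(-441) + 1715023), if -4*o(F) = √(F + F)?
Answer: 1710678 - 21*I*√2/4 ≈ 1.7107e+6 - 7.4246*I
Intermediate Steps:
f(t) = -5*t
o(F) = -√2*√F/4 (o(F) = -√(F + F)/4 = -√2*√F/4)
f(869) + (o(-441) + 1715023) = -5*869 + (-√2*√(-441)/4 + 1715023) = -4345 + (-√2*21*I/4 + 1715023) = -4345 + (-21*I*√2/4 + 1715023) = -4345 + (1715023 - 21*I*√2/4) = 1710678 - 21*I*√2/4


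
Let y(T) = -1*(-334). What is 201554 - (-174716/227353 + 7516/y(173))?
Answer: 7651767180852/37967951 ≈ 2.0153e+5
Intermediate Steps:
y(T) = 334
201554 - (-174716/227353 + 7516/y(173)) = 201554 - (-174716/227353 + 7516/334) = 201554 - (-174716*1/227353 + 7516*(1/334)) = 201554 - (-174716/227353 + 3758/167) = 201554 - 1*825215002/37967951 = 201554 - 825215002/37967951 = 7651767180852/37967951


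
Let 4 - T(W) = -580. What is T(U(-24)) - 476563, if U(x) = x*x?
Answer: -475979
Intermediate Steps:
U(x) = x²
T(W) = 584 (T(W) = 4 - 1*(-580) = 4 + 580 = 584)
T(U(-24)) - 476563 = 584 - 476563 = -475979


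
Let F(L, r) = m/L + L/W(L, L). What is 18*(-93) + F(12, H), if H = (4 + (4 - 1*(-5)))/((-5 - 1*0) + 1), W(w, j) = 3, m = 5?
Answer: -20035/12 ≈ -1669.6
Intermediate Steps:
H = -13/4 (H = (4 + (4 + 5))/((-5 + 0) + 1) = (4 + 9)/(-5 + 1) = 13/(-4) = 13*(-1/4) = -13/4 ≈ -3.2500)
F(L, r) = 5/L + L/3
18*(-93) + F(12, H) = 18*(-93) + (5/12 + (1/3)*12) = -1674 + (5*(1/12) + 4) = -1674 + (5/12 + 4) = -1674 + 53/12 = -20035/12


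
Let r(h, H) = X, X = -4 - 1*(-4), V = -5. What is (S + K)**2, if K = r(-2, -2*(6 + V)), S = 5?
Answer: 25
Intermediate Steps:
X = 0 (X = -4 + 4 = 0)
r(h, H) = 0
K = 0
(S + K)**2 = (5 + 0)**2 = 5**2 = 25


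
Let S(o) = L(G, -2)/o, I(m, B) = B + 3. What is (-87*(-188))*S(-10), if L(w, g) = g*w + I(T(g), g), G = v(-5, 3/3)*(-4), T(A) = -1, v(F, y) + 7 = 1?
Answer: 384366/5 ≈ 76873.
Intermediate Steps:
v(F, y) = -6 (v(F, y) = -7 + 1 = -6)
I(m, B) = 3 + B
G = 24 (G = -6*(-4) = 24)
L(w, g) = 3 + g + g*w (L(w, g) = g*w + (3 + g) = 3 + g + g*w)
S(o) = -47/o (S(o) = (3 - 2 - 2*24)/o = (3 - 2 - 48)/o = -47/o)
(-87*(-188))*S(-10) = (-87*(-188))*(-47/(-10)) = 16356*(-47*(-1/10)) = 16356*(47/10) = 384366/5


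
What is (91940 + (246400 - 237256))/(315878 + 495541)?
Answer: 101084/811419 ≈ 0.12458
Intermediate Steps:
(91940 + (246400 - 237256))/(315878 + 495541) = (91940 + 9144)/811419 = 101084*(1/811419) = 101084/811419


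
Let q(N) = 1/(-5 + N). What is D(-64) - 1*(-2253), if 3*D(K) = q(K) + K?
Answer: 461954/207 ≈ 2231.7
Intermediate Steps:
D(K) = K/3 + 1/(3*(-5 + K)) (D(K) = (1/(-5 + K) + K)/3 = (K + 1/(-5 + K))/3 = K/3 + 1/(3*(-5 + K)))
D(-64) - 1*(-2253) = (1 - 64*(-5 - 64))/(3*(-5 - 64)) - 1*(-2253) = (⅓)*(1 - 64*(-69))/(-69) + 2253 = (⅓)*(-1/69)*(1 + 4416) + 2253 = (⅓)*(-1/69)*4417 + 2253 = -4417/207 + 2253 = 461954/207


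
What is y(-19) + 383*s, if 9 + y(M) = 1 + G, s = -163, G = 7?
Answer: -62430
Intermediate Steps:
y(M) = -1 (y(M) = -9 + (1 + 7) = -9 + 8 = -1)
y(-19) + 383*s = -1 + 383*(-163) = -1 - 62429 = -62430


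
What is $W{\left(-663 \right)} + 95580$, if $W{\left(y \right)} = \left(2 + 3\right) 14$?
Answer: $95650$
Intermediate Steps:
$W{\left(y \right)} = 70$ ($W{\left(y \right)} = 5 \cdot 14 = 70$)
$W{\left(-663 \right)} + 95580 = 70 + 95580 = 95650$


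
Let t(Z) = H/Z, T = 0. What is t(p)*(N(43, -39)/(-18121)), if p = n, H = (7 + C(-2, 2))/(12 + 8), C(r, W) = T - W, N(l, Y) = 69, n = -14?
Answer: 69/1014776 ≈ 6.7995e-5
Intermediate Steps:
C(r, W) = -W (C(r, W) = 0 - W = -W)
H = 1/4 (H = (7 - 1*2)/(12 + 8) = (7 - 2)/20 = 5*(1/20) = 1/4 ≈ 0.25000)
p = -14
t(Z) = 1/(4*Z)
t(p)*(N(43, -39)/(-18121)) = ((1/4)/(-14))*(69/(-18121)) = ((1/4)*(-1/14))*(69*(-1/18121)) = -1/56*(-69/18121) = 69/1014776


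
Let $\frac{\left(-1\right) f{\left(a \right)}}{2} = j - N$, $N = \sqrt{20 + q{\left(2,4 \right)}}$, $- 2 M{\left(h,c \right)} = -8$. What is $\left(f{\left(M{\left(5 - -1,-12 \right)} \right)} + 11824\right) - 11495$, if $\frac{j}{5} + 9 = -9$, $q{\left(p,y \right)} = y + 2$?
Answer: $509 + 2 \sqrt{26} \approx 519.2$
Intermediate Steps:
$M{\left(h,c \right)} = 4$ ($M{\left(h,c \right)} = \left(- \frac{1}{2}\right) \left(-8\right) = 4$)
$q{\left(p,y \right)} = 2 + y$
$j = -90$ ($j = -45 + 5 \left(-9\right) = -45 - 45 = -90$)
$N = \sqrt{26}$ ($N = \sqrt{20 + \left(2 + 4\right)} = \sqrt{20 + 6} = \sqrt{26} \approx 5.099$)
$f{\left(a \right)} = 180 + 2 \sqrt{26}$ ($f{\left(a \right)} = - 2 \left(-90 - \sqrt{26}\right) = 180 + 2 \sqrt{26}$)
$\left(f{\left(M{\left(5 - -1,-12 \right)} \right)} + 11824\right) - 11495 = \left(\left(180 + 2 \sqrt{26}\right) + 11824\right) - 11495 = \left(12004 + 2 \sqrt{26}\right) - 11495 = 509 + 2 \sqrt{26}$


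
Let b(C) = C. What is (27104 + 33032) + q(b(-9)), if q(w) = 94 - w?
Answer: 60239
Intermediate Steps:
(27104 + 33032) + q(b(-9)) = (27104 + 33032) + (94 - 1*(-9)) = 60136 + (94 + 9) = 60136 + 103 = 60239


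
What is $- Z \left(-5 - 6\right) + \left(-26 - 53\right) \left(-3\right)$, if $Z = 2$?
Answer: $259$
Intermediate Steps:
$- Z \left(-5 - 6\right) + \left(-26 - 53\right) \left(-3\right) = \left(-1\right) 2 \left(-5 - 6\right) + \left(-26 - 53\right) \left(-3\right) = \left(-2\right) \left(-11\right) + \left(-26 - 53\right) \left(-3\right) = 22 - -237 = 22 + 237 = 259$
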